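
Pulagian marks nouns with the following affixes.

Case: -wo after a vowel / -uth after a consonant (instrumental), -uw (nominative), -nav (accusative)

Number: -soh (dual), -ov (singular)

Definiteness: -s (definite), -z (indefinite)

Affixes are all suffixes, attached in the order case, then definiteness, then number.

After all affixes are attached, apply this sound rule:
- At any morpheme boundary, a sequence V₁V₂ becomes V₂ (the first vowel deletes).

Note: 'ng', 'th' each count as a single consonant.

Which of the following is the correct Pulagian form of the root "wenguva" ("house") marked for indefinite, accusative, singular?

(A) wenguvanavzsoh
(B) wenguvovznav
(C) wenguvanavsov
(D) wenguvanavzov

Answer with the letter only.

Attach case accusative -nav → wenguvanav.
Attach definiteness indefinite -z → wenguvanavz.
Attach number singular -ov → wenguvanavzov.
Vowel deletion: no change.
So the correct form is wenguvanavzov, option (D).
(A) wenguvanavzsoh is wrong: it uses dual instead of singular for number.
(C) wenguvanavsov is wrong: it uses definite instead of indefinite for definiteness.
(B) wenguvovznav is wrong: it has the affixes in the wrong order.

D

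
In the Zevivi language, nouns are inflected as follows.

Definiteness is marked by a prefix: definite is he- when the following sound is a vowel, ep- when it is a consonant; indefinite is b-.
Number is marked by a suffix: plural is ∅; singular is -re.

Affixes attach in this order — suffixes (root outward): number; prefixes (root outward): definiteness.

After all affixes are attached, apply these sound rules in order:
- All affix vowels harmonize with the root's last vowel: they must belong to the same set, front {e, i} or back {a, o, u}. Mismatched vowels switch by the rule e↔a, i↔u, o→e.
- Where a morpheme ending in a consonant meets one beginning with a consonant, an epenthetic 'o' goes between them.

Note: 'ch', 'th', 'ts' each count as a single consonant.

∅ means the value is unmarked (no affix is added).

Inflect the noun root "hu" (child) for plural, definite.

apohu

Attach definiteness definite ep- (before consonant 'h') → ephu.
number = plural: zero marking, form stays ephu.
Apply vowel harmony: ephu → aphu.
Apply epenthesis: aphu → apohu.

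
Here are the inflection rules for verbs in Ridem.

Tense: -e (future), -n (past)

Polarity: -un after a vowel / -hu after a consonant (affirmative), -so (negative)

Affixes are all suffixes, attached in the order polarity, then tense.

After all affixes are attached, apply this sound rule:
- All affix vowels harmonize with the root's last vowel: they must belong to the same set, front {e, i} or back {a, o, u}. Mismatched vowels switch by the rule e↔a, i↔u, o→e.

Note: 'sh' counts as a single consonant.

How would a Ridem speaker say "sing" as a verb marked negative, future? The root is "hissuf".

Attach polarity negative -so → hissufso.
Attach tense future -e → hissufsoe.
Apply vowel harmony: hissufsoe → hissufsoa.

hissufsoa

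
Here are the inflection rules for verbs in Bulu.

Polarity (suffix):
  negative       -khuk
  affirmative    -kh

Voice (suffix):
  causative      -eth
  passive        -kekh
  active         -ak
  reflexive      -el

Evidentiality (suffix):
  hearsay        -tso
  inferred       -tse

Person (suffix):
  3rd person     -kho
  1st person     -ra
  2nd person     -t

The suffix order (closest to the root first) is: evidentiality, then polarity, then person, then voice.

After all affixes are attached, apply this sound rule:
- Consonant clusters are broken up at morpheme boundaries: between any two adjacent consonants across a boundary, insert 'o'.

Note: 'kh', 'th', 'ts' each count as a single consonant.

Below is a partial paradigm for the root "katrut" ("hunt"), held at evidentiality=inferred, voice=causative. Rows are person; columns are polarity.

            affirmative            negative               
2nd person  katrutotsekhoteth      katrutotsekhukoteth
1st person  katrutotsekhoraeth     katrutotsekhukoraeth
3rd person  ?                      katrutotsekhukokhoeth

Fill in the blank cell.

Attach evidentiality inferred -tse → katruttse.
Attach polarity affirmative -kh → katruttsekh.
Attach person 3rd person -kho → katruttsekhkho.
Attach voice causative -eth → katruttsekhkhoeth.
Apply epenthesis: katruttsekhkhoeth → katrutotsekhokhoeth.

katrutotsekhokhoeth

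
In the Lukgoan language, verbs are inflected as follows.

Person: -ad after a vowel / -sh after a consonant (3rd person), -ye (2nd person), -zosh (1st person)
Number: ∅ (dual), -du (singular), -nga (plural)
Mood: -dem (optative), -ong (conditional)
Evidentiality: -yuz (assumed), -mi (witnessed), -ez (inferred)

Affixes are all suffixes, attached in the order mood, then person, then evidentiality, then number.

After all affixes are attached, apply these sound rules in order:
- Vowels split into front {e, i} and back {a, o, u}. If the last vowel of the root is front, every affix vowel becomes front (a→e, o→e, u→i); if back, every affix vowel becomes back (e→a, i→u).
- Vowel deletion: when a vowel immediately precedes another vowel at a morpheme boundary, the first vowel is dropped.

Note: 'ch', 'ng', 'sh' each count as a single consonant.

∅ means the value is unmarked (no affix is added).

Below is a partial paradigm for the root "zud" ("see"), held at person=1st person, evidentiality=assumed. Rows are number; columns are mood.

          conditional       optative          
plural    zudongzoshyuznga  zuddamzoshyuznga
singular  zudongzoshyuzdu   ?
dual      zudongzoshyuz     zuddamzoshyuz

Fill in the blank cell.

Attach mood optative -dem → zuddem.
Attach person 1st person -zosh → zuddemzosh.
Attach evidentiality assumed -yuz → zuddemzoshyuz.
Attach number singular -du → zuddemzoshyuzdu.
Apply vowel harmony: zuddemzoshyuzdu → zuddamzoshyuzdu.
Vowel deletion: no change.

zuddamzoshyuzdu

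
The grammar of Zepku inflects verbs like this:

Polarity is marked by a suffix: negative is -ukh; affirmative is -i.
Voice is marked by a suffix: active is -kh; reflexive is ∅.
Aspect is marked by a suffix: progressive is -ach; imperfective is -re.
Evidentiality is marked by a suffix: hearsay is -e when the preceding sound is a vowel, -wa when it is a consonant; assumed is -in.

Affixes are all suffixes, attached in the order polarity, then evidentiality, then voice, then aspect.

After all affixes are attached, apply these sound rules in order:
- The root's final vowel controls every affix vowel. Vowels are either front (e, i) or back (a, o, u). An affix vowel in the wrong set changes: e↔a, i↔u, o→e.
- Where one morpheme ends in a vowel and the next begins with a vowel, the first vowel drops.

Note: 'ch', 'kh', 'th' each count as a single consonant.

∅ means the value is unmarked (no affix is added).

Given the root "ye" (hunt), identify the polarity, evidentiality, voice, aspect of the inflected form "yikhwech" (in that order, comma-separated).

Segment: ye-ukh-wa-ach.
polarity: -ukh → negative.
evidentiality: -e/wa → hearsay.
voice: ∅ → reflexive.
aspect: -ach → progressive.

negative, hearsay, reflexive, progressive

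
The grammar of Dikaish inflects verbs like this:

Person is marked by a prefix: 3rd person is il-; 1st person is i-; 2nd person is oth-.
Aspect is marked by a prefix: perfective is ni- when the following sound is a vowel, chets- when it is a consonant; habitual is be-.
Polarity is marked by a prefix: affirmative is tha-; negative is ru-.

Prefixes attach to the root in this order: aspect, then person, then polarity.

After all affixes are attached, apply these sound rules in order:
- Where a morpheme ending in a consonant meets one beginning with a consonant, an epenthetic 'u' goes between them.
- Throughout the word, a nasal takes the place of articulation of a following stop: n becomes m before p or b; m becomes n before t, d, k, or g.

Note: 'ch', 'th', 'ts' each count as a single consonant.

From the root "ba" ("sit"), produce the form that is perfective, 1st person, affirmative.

thaichetsuba

Attach aspect perfective chets- (before consonant 'b') → chetsba.
Attach person 1st person i- → ichetsba.
Attach polarity affirmative tha- → thaichetsba.
Apply epenthesis: thaichetsba → thaichetsuba.
Nasal assimilation: no change.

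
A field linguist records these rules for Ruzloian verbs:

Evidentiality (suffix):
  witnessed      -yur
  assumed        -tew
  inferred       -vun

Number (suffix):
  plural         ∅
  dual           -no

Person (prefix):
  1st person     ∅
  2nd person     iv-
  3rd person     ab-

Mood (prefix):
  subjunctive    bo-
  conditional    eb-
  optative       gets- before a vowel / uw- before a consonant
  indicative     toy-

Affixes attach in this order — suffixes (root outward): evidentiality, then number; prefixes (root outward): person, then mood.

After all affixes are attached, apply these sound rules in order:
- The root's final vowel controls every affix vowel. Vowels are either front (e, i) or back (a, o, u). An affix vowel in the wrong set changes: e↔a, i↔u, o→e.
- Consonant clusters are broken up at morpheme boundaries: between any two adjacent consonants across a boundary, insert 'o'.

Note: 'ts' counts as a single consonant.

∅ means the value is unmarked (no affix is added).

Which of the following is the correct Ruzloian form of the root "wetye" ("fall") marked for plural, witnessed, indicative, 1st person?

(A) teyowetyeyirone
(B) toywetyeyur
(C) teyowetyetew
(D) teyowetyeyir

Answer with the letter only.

D

Attach evidentiality witnessed -yur → wetyeyur.
number = plural: zero marking, form stays wetyeyur.
person = 1st person: zero marking, form stays wetyeyur.
Attach mood indicative toy- → toywetyeyur.
Apply vowel harmony: toywetyeyur → teywetyeyir.
Apply epenthesis: teywetyeyir → teyowetyeyir.
So the correct form is teyowetyeyir, option (D).
(C) teyowetyetew is wrong: it uses assumed instead of witnessed for evidentiality.
(B) toywetyeyur is wrong: it fails to apply the sound rule(s).
(A) teyowetyeyirone is wrong: it uses dual instead of plural for number.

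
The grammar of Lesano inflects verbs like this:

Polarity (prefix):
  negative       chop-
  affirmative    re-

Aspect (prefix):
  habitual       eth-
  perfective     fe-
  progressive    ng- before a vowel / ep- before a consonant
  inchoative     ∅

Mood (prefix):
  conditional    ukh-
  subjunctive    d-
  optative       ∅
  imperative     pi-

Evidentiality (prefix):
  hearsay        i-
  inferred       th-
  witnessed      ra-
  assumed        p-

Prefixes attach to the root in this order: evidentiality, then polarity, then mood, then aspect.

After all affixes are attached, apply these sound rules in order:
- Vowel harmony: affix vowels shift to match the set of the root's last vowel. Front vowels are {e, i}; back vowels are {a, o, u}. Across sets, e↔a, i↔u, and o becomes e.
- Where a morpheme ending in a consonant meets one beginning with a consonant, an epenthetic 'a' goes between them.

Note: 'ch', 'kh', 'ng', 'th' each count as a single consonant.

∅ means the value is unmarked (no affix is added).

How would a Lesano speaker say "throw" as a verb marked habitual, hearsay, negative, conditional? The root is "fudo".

athukhachopufudo

Attach evidentiality hearsay i- → ifudo.
Attach polarity negative chop- → chopifudo.
Attach mood conditional ukh- → ukhchopifudo.
Attach aspect habitual eth- → ethukhchopifudo.
Apply vowel harmony: ethukhchopifudo → athukhchopufudo.
Apply epenthesis: athukhchopufudo → athukhachopufudo.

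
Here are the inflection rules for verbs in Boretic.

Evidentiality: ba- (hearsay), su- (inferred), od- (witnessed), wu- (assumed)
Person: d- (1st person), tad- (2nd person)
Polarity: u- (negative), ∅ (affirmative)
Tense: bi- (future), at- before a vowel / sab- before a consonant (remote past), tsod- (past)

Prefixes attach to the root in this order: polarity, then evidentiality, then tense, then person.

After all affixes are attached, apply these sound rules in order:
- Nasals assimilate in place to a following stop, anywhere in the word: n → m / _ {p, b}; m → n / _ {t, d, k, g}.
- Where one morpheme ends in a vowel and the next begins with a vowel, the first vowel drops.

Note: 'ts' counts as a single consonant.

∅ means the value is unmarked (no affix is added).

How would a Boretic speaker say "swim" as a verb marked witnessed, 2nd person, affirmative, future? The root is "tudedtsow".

tadbodtudedtsow

polarity = affirmative: zero marking, form stays tudedtsow.
Attach evidentiality witnessed od- → odtudedtsow.
Attach tense future bi- → biodtudedtsow.
Attach person 2nd person tad- → tadbiodtudedtsow.
Nasal assimilation: no change.
Apply vowel deletion: tadbiodtudedtsow → tadbodtudedtsow.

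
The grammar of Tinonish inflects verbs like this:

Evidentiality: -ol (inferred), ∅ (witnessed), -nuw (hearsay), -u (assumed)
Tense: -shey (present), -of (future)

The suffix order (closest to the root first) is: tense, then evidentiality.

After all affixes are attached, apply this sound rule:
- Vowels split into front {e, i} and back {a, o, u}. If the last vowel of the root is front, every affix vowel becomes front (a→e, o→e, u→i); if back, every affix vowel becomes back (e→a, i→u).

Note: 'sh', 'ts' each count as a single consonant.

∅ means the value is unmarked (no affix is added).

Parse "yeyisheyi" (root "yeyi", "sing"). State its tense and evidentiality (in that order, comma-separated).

present, assumed

Segment: yeyi-shey-u.
tense: -shey → present.
evidentiality: -u → assumed.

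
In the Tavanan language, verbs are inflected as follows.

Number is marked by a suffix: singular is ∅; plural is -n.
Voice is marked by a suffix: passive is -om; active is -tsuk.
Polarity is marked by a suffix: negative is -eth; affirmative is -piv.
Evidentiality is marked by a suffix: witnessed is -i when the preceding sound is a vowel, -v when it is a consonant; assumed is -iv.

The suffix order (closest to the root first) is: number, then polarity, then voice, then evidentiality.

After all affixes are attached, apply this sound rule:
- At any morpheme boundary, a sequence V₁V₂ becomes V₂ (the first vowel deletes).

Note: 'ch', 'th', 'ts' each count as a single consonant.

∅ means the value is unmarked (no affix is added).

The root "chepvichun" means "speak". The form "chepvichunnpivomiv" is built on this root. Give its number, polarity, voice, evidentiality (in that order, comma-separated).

plural, affirmative, passive, assumed

Segment: chepvichun-n-piv-om-iv.
number: -n → plural.
polarity: -piv → affirmative.
voice: -om → passive.
evidentiality: -iv → assumed.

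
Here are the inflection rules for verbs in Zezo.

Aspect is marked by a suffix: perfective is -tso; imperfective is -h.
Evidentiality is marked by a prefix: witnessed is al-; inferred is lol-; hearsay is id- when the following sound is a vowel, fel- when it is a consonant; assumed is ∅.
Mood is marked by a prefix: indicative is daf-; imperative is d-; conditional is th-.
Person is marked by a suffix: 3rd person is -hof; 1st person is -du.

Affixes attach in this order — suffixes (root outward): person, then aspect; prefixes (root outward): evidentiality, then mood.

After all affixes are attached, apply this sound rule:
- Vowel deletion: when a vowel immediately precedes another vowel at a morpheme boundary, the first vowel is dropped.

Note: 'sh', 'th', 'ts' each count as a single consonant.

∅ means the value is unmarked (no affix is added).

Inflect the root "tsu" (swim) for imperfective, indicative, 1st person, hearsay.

Attach person 1st person -du → tsudu.
Attach evidentiality hearsay fel- (before consonant 'ts') → feltsudu.
Attach aspect imperfective -h → feltsuduh.
Attach mood indicative daf- → daffeltsuduh.
Vowel deletion: no change.

daffeltsuduh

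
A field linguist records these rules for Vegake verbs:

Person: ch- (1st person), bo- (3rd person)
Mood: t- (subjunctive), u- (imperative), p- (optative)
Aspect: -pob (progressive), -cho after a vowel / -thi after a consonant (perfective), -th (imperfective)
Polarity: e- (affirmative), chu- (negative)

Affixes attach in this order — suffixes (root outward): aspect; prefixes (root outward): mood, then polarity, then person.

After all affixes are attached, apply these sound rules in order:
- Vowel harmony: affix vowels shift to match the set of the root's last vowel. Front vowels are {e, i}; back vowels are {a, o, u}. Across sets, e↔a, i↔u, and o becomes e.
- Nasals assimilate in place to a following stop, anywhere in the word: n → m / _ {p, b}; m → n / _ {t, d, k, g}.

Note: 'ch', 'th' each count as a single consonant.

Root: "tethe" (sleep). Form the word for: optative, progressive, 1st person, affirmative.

cheptethepeb

Attach mood optative p- → ptethe.
Attach aspect progressive -pob → ptethepob.
Attach polarity affirmative e- → eptethepob.
Attach person 1st person ch- → cheptethepob.
Apply vowel harmony: cheptethepob → cheptethepeb.
Nasal assimilation: no change.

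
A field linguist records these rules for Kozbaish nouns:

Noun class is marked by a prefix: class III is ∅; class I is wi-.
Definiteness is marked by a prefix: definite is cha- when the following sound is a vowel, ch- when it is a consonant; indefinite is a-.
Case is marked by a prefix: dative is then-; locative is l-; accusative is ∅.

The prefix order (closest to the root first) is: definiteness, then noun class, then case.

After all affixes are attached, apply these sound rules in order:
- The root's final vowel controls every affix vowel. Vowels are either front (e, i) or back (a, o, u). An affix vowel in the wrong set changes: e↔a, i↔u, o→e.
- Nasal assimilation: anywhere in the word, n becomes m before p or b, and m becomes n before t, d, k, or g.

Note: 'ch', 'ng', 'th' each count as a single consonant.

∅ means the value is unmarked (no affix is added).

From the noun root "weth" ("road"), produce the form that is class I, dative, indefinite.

thenwieweth

Attach definiteness indefinite a- → aweth.
Attach noun class class I wi- → wiaweth.
Attach case dative then- → thenwiaweth.
Apply vowel harmony: thenwiaweth → thenwieweth.
Nasal assimilation: no change.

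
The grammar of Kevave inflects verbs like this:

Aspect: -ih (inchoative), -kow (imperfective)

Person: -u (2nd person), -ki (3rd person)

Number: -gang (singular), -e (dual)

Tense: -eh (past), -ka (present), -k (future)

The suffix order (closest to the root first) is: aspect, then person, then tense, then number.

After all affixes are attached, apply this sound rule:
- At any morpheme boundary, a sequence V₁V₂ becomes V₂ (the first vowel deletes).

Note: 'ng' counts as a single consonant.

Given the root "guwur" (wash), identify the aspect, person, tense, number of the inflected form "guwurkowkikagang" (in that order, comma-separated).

Segment: guwur-kow-ki-ka-gang.
aspect: -kow → imperfective.
person: -ki → 3rd person.
tense: -ka → present.
number: -gang → singular.

imperfective, 3rd person, present, singular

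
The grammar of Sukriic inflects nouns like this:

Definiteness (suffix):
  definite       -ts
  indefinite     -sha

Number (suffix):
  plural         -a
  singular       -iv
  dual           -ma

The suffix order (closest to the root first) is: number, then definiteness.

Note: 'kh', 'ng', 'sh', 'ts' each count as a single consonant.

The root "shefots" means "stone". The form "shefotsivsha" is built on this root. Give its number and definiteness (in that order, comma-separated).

singular, indefinite

Segment: shefots-iv-sha.
number: -iv → singular.
definiteness: -sha → indefinite.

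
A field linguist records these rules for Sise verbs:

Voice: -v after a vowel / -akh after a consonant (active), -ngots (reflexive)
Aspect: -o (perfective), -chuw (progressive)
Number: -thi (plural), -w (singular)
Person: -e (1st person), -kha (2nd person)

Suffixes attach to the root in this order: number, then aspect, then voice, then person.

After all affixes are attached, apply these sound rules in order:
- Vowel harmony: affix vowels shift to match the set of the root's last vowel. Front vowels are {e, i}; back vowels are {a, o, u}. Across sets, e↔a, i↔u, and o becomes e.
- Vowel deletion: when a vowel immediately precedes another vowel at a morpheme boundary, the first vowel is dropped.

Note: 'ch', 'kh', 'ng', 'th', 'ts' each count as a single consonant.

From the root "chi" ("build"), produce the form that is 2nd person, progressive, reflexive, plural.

chithichiwngetskhe

Attach number plural -thi → chithi.
Attach aspect progressive -chuw → chithichuw.
Attach voice reflexive -ngots → chithichuwngots.
Attach person 2nd person -kha → chithichuwngotskha.
Apply vowel harmony: chithichuwngotskha → chithichiwngetskhe.
Vowel deletion: no change.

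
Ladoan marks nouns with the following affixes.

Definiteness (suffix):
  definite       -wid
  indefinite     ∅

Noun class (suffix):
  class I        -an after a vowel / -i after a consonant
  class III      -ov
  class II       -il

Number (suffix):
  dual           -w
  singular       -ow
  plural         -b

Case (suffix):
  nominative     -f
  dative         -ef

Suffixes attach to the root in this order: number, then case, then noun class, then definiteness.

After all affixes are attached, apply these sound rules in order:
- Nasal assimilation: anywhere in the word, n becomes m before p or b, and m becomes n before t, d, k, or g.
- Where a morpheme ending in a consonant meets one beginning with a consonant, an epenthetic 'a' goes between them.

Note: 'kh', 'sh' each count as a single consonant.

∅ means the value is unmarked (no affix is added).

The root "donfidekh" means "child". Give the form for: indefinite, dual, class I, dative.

Attach number dual -w → donfidekhw.
Attach case dative -ef → donfidekhwef.
Attach noun class class I -i (after consonant 'f') → donfidekhwefi.
definiteness = indefinite: zero marking, form stays donfidekhwefi.
Nasal assimilation: no change.
Apply epenthesis: donfidekhwefi → donfidekhawefi.

donfidekhawefi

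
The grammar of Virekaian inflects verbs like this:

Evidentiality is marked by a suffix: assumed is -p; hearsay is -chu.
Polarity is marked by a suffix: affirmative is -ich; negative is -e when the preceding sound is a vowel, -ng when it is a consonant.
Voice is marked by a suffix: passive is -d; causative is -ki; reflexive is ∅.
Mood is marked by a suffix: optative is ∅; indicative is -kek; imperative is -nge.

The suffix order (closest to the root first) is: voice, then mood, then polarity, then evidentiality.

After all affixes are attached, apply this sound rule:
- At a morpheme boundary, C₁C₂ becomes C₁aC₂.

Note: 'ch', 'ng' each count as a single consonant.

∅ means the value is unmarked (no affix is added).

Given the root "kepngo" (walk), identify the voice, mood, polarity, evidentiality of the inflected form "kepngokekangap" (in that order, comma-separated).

reflexive, indicative, negative, assumed

Segment: kepngo-kek-ng-p.
voice: ∅ → reflexive.
mood: -kek → indicative.
polarity: -e/ng → negative.
evidentiality: -p → assumed.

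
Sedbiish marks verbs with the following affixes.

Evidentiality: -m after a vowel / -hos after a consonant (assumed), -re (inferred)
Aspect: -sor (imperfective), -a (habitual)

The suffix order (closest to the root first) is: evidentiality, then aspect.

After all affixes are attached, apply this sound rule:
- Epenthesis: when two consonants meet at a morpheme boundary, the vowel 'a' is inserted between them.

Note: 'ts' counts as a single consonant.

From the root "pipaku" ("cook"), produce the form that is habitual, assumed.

pipakuma

Attach evidentiality assumed -m (after vowel 'u') → pipakum.
Attach aspect habitual -a → pipakuma.
Epenthesis: no change.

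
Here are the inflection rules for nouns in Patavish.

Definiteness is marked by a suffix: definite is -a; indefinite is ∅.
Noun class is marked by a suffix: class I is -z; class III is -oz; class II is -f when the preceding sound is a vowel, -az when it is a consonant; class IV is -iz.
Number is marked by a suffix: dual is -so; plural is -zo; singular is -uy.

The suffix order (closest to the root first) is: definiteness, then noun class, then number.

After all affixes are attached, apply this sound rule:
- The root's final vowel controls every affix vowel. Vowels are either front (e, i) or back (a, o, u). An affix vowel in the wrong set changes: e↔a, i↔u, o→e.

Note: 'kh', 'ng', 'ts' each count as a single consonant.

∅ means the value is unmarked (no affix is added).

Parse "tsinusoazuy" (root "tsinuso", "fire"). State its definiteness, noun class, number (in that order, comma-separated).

definite, class I, singular

Segment: tsinuso-a-z-uy.
definiteness: -a → definite.
noun class: -z → class I.
number: -uy → singular.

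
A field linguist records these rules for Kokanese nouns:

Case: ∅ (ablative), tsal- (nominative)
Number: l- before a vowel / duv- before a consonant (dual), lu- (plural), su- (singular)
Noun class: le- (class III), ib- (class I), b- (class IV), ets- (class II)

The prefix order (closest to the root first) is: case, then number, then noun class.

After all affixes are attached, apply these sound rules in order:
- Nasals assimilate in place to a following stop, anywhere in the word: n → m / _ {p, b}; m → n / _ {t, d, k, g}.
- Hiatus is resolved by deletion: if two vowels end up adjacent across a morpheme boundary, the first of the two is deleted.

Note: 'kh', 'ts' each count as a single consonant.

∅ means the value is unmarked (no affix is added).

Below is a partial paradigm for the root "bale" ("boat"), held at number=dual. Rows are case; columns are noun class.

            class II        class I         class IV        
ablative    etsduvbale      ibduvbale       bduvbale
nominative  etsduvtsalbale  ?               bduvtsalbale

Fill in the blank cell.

ibduvtsalbale

Attach case nominative tsal- → tsalbale.
Attach number dual duv- (before consonant 'ts') → duvtsalbale.
Attach noun class class I ib- → ibduvtsalbale.
Nasal assimilation: no change.
Vowel deletion: no change.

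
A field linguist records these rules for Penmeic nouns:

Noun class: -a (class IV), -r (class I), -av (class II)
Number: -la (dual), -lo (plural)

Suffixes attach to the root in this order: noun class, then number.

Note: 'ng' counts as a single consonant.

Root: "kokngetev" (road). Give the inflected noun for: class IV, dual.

kokngetevala

Attach noun class class IV -a → kokngeteva.
Attach number dual -la → kokngetevala.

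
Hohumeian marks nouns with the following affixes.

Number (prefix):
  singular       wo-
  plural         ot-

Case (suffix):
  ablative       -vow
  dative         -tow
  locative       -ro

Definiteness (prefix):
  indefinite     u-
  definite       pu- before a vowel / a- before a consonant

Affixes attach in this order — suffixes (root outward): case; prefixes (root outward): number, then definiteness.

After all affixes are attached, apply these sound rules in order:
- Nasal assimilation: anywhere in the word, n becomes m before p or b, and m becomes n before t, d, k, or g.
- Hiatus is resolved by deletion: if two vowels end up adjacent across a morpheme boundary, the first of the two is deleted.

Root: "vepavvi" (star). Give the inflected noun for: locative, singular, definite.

Attach case locative -ro → vepavviro.
Attach number singular wo- → wovepavviro.
Attach definiteness definite a- (before consonant 'w') → awovepavviro.
Nasal assimilation: no change.
Vowel deletion: no change.

awovepavviro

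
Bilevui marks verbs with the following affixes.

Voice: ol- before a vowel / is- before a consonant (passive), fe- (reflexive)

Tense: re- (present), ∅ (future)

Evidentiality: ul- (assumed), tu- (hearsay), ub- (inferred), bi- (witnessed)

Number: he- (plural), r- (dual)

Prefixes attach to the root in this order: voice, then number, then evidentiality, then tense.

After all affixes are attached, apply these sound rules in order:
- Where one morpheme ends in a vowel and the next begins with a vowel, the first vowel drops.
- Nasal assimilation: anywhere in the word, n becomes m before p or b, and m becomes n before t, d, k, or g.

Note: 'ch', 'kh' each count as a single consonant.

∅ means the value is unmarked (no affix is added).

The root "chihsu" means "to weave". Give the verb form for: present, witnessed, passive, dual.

Attach voice passive is- (before consonant 'ch') → ischihsu.
Attach number dual r- → rischihsu.
Attach evidentiality witnessed bi- → birischihsu.
Attach tense present re- → rebirischihsu.
Vowel deletion: no change.
Nasal assimilation: no change.

rebirischihsu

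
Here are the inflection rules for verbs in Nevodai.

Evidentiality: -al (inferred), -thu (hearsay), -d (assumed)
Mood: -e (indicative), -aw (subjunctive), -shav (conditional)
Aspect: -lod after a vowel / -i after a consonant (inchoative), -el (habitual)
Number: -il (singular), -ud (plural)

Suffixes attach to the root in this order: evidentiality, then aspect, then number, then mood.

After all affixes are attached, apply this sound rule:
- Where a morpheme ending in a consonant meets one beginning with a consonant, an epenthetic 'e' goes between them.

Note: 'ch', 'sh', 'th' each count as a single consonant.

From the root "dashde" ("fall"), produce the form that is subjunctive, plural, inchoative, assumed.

dashdediudaw

Attach evidentiality assumed -d → dashded.
Attach aspect inchoative -i (after consonant 'd') → dashdedi.
Attach number plural -ud → dashdediud.
Attach mood subjunctive -aw → dashdediudaw.
Epenthesis: no change.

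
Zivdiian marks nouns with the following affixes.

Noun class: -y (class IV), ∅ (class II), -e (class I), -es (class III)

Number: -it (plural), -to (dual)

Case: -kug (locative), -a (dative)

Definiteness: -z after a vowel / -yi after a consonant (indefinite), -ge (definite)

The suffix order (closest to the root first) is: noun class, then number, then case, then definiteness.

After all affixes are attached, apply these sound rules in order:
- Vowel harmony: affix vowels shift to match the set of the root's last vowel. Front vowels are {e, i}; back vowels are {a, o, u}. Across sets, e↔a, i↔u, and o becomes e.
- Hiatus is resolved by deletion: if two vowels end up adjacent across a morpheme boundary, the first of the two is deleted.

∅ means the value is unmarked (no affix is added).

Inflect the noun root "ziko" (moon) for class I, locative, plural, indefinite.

Attach noun class class I -e → zikoe.
Attach number plural -it → zikoeit.
Attach case locative -kug → zikoeitkug.
Attach definiteness indefinite -yi (after consonant 'g') → zikoeitkugyi.
Apply vowel harmony: zikoeitkugyi → zikoautkugyu.
Apply vowel deletion: zikoautkugyu → zikutkugyu.

zikutkugyu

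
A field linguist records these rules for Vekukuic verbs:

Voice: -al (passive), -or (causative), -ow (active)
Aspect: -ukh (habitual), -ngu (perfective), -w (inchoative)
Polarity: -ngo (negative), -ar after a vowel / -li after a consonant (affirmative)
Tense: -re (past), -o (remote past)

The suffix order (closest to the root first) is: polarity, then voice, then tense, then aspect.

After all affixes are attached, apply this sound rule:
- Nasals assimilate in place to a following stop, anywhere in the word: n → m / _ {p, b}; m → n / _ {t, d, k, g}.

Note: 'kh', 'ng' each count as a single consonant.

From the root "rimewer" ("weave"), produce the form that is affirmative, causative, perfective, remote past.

rimewerliorongu

Attach polarity affirmative -li (after consonant 'r') → rimewerli.
Attach voice causative -or → rimewerlior.
Attach tense remote past -o → rimewerlioro.
Attach aspect perfective -ngu → rimewerliorongu.
Nasal assimilation: no change.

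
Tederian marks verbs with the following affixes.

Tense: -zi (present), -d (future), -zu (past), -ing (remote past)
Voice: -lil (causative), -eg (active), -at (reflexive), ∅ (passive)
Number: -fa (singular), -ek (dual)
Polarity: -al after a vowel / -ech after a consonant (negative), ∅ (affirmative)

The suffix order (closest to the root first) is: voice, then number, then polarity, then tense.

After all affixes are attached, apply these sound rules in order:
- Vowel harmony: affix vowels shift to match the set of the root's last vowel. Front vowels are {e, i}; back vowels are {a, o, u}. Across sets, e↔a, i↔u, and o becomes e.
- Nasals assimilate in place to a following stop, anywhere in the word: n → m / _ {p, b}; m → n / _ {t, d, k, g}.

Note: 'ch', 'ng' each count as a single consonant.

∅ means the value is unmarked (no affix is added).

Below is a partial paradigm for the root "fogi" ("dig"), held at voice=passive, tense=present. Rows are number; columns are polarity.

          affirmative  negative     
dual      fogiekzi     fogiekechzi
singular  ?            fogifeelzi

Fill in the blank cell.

voice = passive: zero marking, form stays fogi.
Attach number singular -fa → fogifa.
polarity = affirmative: zero marking, form stays fogifa.
Attach tense present -zi → fogifazi.
Apply vowel harmony: fogifazi → fogifezi.
Nasal assimilation: no change.

fogifezi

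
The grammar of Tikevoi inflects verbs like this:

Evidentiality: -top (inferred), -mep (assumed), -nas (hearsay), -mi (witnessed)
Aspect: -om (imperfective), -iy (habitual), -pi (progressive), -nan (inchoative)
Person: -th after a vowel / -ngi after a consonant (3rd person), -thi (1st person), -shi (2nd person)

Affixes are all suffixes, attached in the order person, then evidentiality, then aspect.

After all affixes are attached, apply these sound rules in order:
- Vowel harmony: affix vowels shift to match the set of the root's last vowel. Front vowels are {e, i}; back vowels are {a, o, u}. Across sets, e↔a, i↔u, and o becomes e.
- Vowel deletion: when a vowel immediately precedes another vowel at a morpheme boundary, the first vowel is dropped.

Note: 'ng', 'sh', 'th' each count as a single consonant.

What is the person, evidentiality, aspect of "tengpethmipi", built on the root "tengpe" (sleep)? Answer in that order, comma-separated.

3rd person, witnessed, progressive

Segment: tengpe-th-mi-pi.
person: -th/ngi → 3rd person.
evidentiality: -mi → witnessed.
aspect: -pi → progressive.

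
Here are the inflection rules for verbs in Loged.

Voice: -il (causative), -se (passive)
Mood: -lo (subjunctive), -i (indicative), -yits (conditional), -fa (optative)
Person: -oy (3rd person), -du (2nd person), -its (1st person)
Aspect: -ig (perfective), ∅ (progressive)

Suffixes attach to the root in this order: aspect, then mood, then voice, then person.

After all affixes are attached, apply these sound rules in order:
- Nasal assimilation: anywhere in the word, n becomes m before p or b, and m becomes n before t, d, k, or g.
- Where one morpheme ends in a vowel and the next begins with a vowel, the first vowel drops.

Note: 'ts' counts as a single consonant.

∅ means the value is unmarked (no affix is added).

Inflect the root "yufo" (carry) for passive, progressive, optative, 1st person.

yufofasits

aspect = progressive: zero marking, form stays yufo.
Attach mood optative -fa → yufofa.
Attach voice passive -se → yufofase.
Attach person 1st person -its → yufofaseits.
Nasal assimilation: no change.
Apply vowel deletion: yufofaseits → yufofasits.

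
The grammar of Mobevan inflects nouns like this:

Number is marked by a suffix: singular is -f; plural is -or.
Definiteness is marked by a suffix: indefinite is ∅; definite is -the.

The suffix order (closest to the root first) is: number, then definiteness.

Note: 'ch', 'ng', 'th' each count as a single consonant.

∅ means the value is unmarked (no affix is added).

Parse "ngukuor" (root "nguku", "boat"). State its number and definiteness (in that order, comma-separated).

plural, indefinite

Segment: nguku-or.
number: -or → plural.
definiteness: ∅ → indefinite.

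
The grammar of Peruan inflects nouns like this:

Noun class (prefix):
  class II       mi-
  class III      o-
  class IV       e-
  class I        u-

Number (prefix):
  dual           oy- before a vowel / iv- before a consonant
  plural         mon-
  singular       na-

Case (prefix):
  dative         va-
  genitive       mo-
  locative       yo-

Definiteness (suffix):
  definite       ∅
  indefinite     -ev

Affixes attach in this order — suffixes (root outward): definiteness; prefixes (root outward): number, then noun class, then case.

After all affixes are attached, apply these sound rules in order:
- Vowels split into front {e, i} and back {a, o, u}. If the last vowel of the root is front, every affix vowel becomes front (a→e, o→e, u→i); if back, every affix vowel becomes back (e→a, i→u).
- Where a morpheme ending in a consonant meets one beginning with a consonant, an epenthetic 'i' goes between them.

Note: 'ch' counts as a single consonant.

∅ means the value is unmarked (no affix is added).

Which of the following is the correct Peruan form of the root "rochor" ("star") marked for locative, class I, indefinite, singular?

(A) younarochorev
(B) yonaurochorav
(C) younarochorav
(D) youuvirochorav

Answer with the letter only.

Attach number singular na- → narochor.
Attach definiteness indefinite -ev → narochorev.
Attach noun class class I u- → unarochorev.
Attach case locative yo- → younarochorev.
Apply vowel harmony: younarochorev → younarochorav.
Epenthesis: no change.
So the correct form is younarochorav, option (C).
(D) youuvirochorav is wrong: it uses dual instead of singular for number.
(A) younarochorev is wrong: it fails to apply the sound rule(s).
(B) yonaurochorav is wrong: it has the affixes in the wrong order.

C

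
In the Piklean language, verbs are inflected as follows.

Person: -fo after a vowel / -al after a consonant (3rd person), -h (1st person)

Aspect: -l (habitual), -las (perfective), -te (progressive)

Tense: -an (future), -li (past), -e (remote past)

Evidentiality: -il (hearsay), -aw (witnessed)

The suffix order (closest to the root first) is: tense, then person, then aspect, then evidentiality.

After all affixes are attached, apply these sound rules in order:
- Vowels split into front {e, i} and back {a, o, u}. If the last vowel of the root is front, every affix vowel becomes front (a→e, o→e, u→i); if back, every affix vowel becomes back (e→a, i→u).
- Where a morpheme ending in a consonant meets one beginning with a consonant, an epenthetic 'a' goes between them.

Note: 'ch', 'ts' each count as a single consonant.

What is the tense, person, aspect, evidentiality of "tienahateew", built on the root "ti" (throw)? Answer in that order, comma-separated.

future, 1st person, progressive, witnessed

Segment: ti-an-h-te-aw.
tense: -an → future.
person: -h → 1st person.
aspect: -te → progressive.
evidentiality: -aw → witnessed.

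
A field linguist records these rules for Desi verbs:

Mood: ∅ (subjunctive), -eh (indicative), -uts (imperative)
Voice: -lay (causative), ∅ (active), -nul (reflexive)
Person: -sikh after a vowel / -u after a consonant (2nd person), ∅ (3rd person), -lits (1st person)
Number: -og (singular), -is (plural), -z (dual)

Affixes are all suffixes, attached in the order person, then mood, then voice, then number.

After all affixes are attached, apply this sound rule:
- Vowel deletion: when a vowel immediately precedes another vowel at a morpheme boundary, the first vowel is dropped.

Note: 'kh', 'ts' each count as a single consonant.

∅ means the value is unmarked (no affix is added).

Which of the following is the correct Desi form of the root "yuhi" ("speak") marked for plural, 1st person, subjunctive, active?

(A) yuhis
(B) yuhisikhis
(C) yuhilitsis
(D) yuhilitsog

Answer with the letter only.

C

Attach person 1st person -lits → yuhilits.
mood = subjunctive: zero marking, form stays yuhilits.
voice = active: zero marking, form stays yuhilits.
Attach number plural -is → yuhilitsis.
Vowel deletion: no change.
So the correct form is yuhilitsis, option (C).
(B) yuhisikhis is wrong: it uses 2nd person instead of 1st person for person.
(A) yuhis is wrong: it uses 3rd person instead of 1st person for person.
(D) yuhilitsog is wrong: it uses singular instead of plural for number.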